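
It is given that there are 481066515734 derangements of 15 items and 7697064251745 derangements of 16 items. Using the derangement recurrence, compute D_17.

130850092279664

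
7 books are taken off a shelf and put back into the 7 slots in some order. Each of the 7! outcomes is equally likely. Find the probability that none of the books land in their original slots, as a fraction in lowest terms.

103/280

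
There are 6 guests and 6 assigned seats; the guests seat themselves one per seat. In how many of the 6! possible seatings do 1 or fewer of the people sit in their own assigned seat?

# with exactly i fixed is C(6,i)·!(6-i); sum over i=0..1:
  i=0: C(6,0)·!6 = 1·265 = 265
  i=1: C(6,1)·!5 = 6·44 = 264
Total = 529.

529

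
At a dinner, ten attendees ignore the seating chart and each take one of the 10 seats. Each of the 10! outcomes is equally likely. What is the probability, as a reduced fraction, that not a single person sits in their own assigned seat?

16481/44800

Favorable outcomes: !10 = 1334961.
Total outcomes: 10! = 3628800.
Probability = 1334961/3628800 = 16481/44800.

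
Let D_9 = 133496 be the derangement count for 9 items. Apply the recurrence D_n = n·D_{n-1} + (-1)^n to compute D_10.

1334961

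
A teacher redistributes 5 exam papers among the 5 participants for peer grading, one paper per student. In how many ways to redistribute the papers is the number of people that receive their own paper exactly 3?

10

Pick the 3 fixed positions: C(5,3) = 10 ways.
The other 2 form a derangement: !2 = 1.
Total: 10 × 1 = 10.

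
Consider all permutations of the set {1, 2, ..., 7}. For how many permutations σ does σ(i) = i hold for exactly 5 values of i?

21

Pick the 5 fixed positions: C(7,5) = 21 ways.
The remaining 2 must be deranged: !2 = 1.
Total: 21 × 1 = 21.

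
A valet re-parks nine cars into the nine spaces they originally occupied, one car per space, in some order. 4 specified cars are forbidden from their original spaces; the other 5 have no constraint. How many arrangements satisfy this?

229080

Let A_j be the event that the j-th constrained one is fixed. By inclusion-exclusion over the 4 events:
Σ_{j=0}^{4} (-1)^j C(4,j)(9-j)!
= C(4,0)·9! - C(4,1)·8! + C(4,2)·7! - C(4,3)·6! + C(4,4)·5!
= 362880 - 161280 + 30240 - 2880 + 120
= 229080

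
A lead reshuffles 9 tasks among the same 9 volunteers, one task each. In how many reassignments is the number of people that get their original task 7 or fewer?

362879

# with exactly i fixed is C(9,i)·!(9-i); sum over i=0..7:
  i=0: C(9,0)·!9 = 1·133496 = 133496
  i=1: C(9,1)·!8 = 9·14833 = 133497
  i=2: C(9,2)·!7 = 36·1854 = 66744
  i=3: C(9,3)·!6 = 84·265 = 22260
  i=4: C(9,4)·!5 = 126·44 = 5544
  i=5: C(9,5)·!4 = 126·9 = 1134
  i=6: C(9,6)·!3 = 84·2 = 168
  i=7: C(9,7)·!2 = 36·1 = 36
Total = 362879.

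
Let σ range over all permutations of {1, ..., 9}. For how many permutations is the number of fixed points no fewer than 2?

95887

Sum C(9,i)·!(9-i) for i = 2..9:
  i=2: C(9,2)·!7 = 36·1854 = 66744
  i=3: C(9,3)·!6 = 84·265 = 22260
  i=4: C(9,4)·!5 = 126·44 = 5544
  i=5: C(9,5)·!4 = 126·9 = 1134
  i=6: C(9,6)·!3 = 84·2 = 168
  i=7: C(9,7)·!2 = 36·1 = 36
  i=8: C(9,8)·!1 = 9·0 = 0
  i=9: C(9,9)·!0 = 1·1 = 1
Total = 95887.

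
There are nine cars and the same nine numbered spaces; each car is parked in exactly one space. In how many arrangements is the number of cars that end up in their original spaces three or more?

29143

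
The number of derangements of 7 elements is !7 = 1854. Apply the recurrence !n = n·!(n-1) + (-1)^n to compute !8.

14833

!8 = 8·1854 + 1 = 14833.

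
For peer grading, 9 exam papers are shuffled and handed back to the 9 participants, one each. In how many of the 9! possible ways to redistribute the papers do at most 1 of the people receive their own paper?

# with exactly i fixed is C(9,i)·!(9-i); sum over i=0..1:
  i=0: C(9,0)·!9 = 1·133496 = 133496
  i=1: C(9,1)·!8 = 9·14833 = 133497
Total = 266993.

266993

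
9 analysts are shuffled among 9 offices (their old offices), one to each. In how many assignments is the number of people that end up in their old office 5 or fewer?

Sum C(9,i)·!(9-i) for i = 0..5:
  i=0: C(9,0)·!9 = 1·133496 = 133496
  i=1: C(9,1)·!8 = 9·14833 = 133497
  i=2: C(9,2)·!7 = 36·1854 = 66744
  i=3: C(9,3)·!6 = 84·265 = 22260
  i=4: C(9,4)·!5 = 126·44 = 5544
  i=5: C(9,5)·!4 = 126·9 = 1134
Total = 362675.

362675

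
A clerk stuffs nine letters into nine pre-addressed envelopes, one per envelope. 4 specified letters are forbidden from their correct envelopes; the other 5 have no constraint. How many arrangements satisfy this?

Let A_j be the event that the j-th constrained one is fixed. By inclusion-exclusion over the 4 events:
Σ_{j=0}^{4} (-1)^j C(4,j)(9-j)!
= C(4,0)·9! - C(4,1)·8! + C(4,2)·7! - C(4,3)·6! + C(4,4)·5!
= 362880 - 161280 + 30240 - 2880 + 120
= 229080

229080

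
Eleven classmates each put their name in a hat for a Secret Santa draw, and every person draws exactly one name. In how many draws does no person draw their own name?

14684570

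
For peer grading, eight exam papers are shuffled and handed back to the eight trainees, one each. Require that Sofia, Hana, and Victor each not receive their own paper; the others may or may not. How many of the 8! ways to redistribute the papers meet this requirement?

Let A_j be the event that the j-th constrained one is fixed. By inclusion-exclusion over the 3 events:
Σ_{j=0}^{3} (-1)^j C(3,j)(8-j)!
= C(3,0)·8! - C(3,1)·7! + C(3,2)·6! - C(3,3)·5!
= 40320 - 15120 + 2160 - 120
= 27240

27240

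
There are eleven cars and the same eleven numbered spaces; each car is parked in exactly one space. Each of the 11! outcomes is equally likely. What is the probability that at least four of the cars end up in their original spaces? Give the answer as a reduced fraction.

Favorable outcomes: Σ_{i≥4} C(11,i)·!(11-i) = 330·1854 + 462·265 + 462·44 + 330·9 + 165·2 + 55·1 + 11·0 + 1·1 = 757934.
Total outcomes: 11! = 39916800.
Probability = 757934/39916800 = 378967/19958400.

378967/19958400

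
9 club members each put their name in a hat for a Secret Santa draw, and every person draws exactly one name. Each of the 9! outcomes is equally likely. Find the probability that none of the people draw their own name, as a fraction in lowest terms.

16687/45360

Favorable outcomes: !9 = 133496.
Total outcomes: 9! = 362880.
Probability = 133496/362880 = 16687/45360.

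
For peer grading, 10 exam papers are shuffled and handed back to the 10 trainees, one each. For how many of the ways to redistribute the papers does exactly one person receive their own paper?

1334960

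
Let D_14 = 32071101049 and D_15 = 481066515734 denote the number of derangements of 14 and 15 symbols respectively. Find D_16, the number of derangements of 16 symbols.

7697064251745

D_16 = (16-1)·(D_15 + D_14) = 15·(481066515734 + 32071101049) = 15·513137616783 = 7697064251745.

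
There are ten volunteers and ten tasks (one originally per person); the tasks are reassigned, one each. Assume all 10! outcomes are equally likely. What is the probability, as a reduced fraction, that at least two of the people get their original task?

Favorable outcomes: Σ_{i≥2} C(10,i)·!(10-i) = 45·14833 + 120·1854 + 210·265 + 252·44 + 210·9 + 120·2 + 45·1 + 10·0 + 1·1 = 958879.
Total outcomes: 10! = 3628800.
Probability = 958879/3628800 = 958879/3628800.

958879/3628800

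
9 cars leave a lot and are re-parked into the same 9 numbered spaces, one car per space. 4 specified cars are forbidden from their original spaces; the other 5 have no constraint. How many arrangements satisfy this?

Inclusion-exclusion on the 4 forbidden self-matches:
Σ_{j=0}^{4} (-1)^j C(4,j)(9-j)!
= C(4,0)·9! - C(4,1)·8! + C(4,2)·7! - C(4,3)·6! + C(4,4)·5!
= 362880 - 161280 + 30240 - 2880 + 120
= 229080

229080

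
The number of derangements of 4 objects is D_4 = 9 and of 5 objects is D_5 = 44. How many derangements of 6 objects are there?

265

D_6 = (6-1)·(D_5 + D_4) = 5·(44 + 9) = 5·53 = 265.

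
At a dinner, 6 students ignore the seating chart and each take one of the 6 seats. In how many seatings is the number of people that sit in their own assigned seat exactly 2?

135

Pick the 2 fixed positions: C(6,2) = 15 ways.
The other 4 form a derangement: !4 = 9.
Total: 15 × 9 = 135.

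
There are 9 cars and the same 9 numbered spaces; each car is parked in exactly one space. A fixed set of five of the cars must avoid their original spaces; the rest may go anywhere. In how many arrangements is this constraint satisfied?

Let A_j be the event that the j-th constrained one is fixed. By inclusion-exclusion over the 5 events:
Σ_{j=0}^{5} (-1)^j C(5,j)(9-j)!
= C(5,0)·9! - C(5,1)·8! + C(5,2)·7! - C(5,3)·6! + C(5,4)·5! - C(5,5)·4!
= 362880 - 201600 + 50400 - 7200 + 600 - 24
= 205056

205056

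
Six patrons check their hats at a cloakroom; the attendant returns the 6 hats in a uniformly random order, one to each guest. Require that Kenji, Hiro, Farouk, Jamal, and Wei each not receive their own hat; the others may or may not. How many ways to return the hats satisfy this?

309

Let A_j be the event that the j-th constrained one is fixed. By inclusion-exclusion over the 5 events:
Σ_{j=0}^{5} (-1)^j C(5,j)(6-j)!
= C(5,0)·6! - C(5,1)·5! + C(5,2)·4! - C(5,3)·3! + C(5,4)·2! - C(5,5)·1!
= 720 - 600 + 240 - 60 + 10 - 1
= 309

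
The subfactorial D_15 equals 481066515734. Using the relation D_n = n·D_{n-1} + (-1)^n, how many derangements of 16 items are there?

7697064251745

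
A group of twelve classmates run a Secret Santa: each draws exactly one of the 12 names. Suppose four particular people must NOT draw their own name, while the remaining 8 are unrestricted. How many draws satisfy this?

Let A_j be the event that the j-th constrained one is fixed. By inclusion-exclusion over the 4 events:
Σ_{j=0}^{4} (-1)^j C(4,j)(12-j)!
= C(4,0)·12! - C(4,1)·11! + C(4,2)·10! - C(4,3)·9! + C(4,4)·8!
= 479001600 - 159667200 + 21772800 - 1451520 + 40320
= 339696000

339696000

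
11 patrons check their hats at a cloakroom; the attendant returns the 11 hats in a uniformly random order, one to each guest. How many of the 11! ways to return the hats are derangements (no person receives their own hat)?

!11 is the nearest integer to 11!/e.
11! = 39916800, and 39916800/e ≈ 14684570.08, so !11 = 14684570.

14684570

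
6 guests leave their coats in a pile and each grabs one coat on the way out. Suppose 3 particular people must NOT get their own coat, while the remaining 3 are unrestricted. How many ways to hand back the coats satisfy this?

426

Let A_j be the event that the j-th constrained one is fixed. By inclusion-exclusion over the 3 events:
Σ_{j=0}^{3} (-1)^j C(3,j)(6-j)!
= C(3,0)·6! - C(3,1)·5! + C(3,2)·4! - C(3,3)·3!
= 720 - 360 + 72 - 6
= 426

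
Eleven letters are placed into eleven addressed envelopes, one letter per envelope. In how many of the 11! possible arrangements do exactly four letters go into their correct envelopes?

Pick the 4 fixed positions: C(11,4) = 330 ways.
The remaining 7 must be deranged: !7 = 1854.
Total: 330 × 1854 = 611820.

611820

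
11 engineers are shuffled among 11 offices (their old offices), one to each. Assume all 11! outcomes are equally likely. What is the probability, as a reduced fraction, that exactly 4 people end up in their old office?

103/6720

Favorable outcomes: C(11,4)·!7 = 330·1854 = 611820.
Total outcomes: 11! = 39916800.
Probability = 611820/39916800 = 103/6720.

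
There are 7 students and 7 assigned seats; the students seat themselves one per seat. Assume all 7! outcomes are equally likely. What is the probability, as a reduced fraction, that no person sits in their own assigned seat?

103/280

Favorable outcomes: !7 = 1854.
Total outcomes: 7! = 5040.
Probability = 1854/5040 = 103/280.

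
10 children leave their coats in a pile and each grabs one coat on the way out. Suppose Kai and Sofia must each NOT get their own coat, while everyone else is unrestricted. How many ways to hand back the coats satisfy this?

Inclusion-exclusion on the 2 forbidden self-matches:
Σ_{j=0}^{2} (-1)^j C(2,j)(10-j)!
= C(2,0)·10! - C(2,1)·9! + C(2,2)·8!
= 3628800 - 725760 + 40320
= 2943360

2943360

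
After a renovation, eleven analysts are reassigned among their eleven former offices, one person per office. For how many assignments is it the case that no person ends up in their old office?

14684570

!11 = 11! · Σ_{k=0}^{11} (-1)^k/k!
= 11! - 11!/1! + 11!/2! - 11!/3! + 11!/4! - 11!/5! + 11!/6! - 11!/7! + 11!/8! - 11!/9! + 11!/10! - 11!/11!
= 39916800 - 39916800 + 19958400 - 6652800 + 1663200 - 332640 + 55440 - 7920 + 990 - 110 + 11 - 1
= 14684570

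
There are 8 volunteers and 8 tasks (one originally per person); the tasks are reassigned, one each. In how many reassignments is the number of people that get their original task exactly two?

7420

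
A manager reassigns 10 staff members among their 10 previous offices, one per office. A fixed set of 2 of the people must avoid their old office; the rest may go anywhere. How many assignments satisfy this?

Let A_j be the event that the j-th constrained one is fixed. By inclusion-exclusion over the 2 events:
Σ_{j=0}^{2} (-1)^j C(2,j)(10-j)!
= C(2,0)·10! - C(2,1)·9! + C(2,2)·8!
= 3628800 - 725760 + 40320
= 2943360

2943360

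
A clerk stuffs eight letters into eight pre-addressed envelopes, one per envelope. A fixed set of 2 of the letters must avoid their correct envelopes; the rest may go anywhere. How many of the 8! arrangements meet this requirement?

Inclusion-exclusion on the 2 forbidden self-matches:
Σ_{j=0}^{2} (-1)^j C(2,j)(8-j)!
= C(2,0)·8! - C(2,1)·7! + C(2,2)·6!
= 40320 - 10080 + 720
= 30960

30960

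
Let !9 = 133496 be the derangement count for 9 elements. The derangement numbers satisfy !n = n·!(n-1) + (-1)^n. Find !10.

1334961

!10 = 10·133496 + 1 = 1334961.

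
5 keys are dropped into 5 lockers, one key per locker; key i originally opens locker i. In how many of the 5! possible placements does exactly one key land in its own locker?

45

Pick the single fixed position: C(5,1) = 5 ways.
The other 4 form a derangement: !4 = 9.
Total: 5 × 9 = 45.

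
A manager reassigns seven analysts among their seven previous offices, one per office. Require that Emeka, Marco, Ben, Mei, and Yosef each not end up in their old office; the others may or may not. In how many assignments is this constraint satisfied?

2428

Let A_j be the event that the j-th constrained one is fixed. By inclusion-exclusion over the 5 events:
Σ_{j=0}^{5} (-1)^j C(5,j)(7-j)!
= C(5,0)·7! - C(5,1)·6! + C(5,2)·5! - C(5,3)·4! + C(5,4)·3! - C(5,5)·2!
= 5040 - 3600 + 1200 - 240 + 30 - 2
= 2428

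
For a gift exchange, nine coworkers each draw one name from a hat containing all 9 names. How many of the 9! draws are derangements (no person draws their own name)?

133496

By inclusion-exclusion, !9 = Σ (-1)^k · 9!/k! for k=0..9
= 9! - 9!/1! + 9!/2! - 9!/3! + 9!/4! - 9!/5! + 9!/6! - 9!/7! + 9!/8! - 9!/9!
= 362880 - 362880 + 181440 - 60480 + 15120 - 3024 + 504 - 72 + 9 - 1
= 133496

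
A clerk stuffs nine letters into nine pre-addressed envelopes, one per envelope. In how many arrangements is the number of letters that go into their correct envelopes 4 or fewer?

Sum C(9,i)·!(9-i) for i = 0..4:
  i=0: C(9,0)·!9 = 1·133496 = 133496
  i=1: C(9,1)·!8 = 9·14833 = 133497
  i=2: C(9,2)·!7 = 36·1854 = 66744
  i=3: C(9,3)·!6 = 84·265 = 22260
  i=4: C(9,4)·!5 = 126·44 = 5544
Total = 361541.

361541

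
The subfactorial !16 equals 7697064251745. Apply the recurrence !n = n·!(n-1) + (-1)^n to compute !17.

130850092279664

!17 = 17·7697064251745 - 1 = 130850092279664.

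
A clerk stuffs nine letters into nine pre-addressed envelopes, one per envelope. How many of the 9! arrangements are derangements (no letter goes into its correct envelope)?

133496

Use !n = n·!(n-1) + (-1)^n.
!9 = 9·14833 - 1 = 133496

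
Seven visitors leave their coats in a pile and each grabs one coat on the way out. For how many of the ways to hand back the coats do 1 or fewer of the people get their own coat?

3709

# with exactly i fixed is C(7,i)·!(7-i); sum over i=0..1:
  i=0: C(7,0)·!7 = 1·1854 = 1854
  i=1: C(7,1)·!6 = 7·265 = 1855
Total = 3709.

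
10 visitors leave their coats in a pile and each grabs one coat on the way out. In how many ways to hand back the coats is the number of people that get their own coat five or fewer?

3626624

Sum C(10,i)·!(10-i) for i = 0..5:
  i=0: C(10,0)·!10 = 1·1334961 = 1334961
  i=1: C(10,1)·!9 = 10·133496 = 1334960
  i=2: C(10,2)·!8 = 45·14833 = 667485
  i=3: C(10,3)·!7 = 120·1854 = 222480
  i=4: C(10,4)·!6 = 210·265 = 55650
  i=5: C(10,5)·!5 = 252·44 = 11088
Total = 3626624.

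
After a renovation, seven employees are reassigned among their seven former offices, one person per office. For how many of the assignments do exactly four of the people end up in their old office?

70

Pick the 4 fixed positions: C(7,4) = 35 ways.
The other 3 form a derangement: !3 = 2.
Total: 35 × 2 = 70.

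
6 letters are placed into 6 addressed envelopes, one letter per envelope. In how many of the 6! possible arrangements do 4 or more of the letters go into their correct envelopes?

16

Sum C(6,i)·!(6-i) for i = 4..6:
  i=4: C(6,4)·!2 = 15·1 = 15
  i=5: C(6,5)·!1 = 6·0 = 0
  i=6: C(6,6)·!0 = 1·1 = 1
Total = 16.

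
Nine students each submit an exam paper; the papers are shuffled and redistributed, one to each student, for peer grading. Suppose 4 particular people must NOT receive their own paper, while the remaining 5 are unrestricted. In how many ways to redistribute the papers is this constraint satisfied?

229080

Inclusion-exclusion on the 4 forbidden self-matches:
Σ_{j=0}^{4} (-1)^j C(4,j)(9-j)!
= C(4,0)·9! - C(4,1)·8! + C(4,2)·7! - C(4,3)·6! + C(4,4)·5!
= 362880 - 161280 + 30240 - 2880 + 120
= 229080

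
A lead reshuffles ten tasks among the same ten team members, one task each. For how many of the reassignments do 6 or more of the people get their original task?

2176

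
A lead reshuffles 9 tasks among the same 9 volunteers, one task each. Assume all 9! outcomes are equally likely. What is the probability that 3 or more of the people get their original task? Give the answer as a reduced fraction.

29143/362880

Favorable outcomes: Σ_{i≥3} C(9,i)·!(9-i) = 84·265 + 126·44 + 126·9 + 84·2 + 36·1 + 9·0 + 1·1 = 29143.
Total outcomes: 9! = 362880.
Probability = 29143/362880 = 29143/362880.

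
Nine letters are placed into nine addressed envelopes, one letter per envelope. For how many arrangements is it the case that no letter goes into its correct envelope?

133496

Use !n = n·!(n-1) + (-1)^n.
!9 = 9·14833 - 1 = 133496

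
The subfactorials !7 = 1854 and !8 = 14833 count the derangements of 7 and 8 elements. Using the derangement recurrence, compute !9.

!9 = (9-1)·(!8 + !7) = 8·(14833 + 1854) = 8·16687 = 133496.

133496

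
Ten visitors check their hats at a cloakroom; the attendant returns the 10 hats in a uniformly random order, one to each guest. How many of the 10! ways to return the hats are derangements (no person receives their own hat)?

1334961

!10 is the nearest integer to 10!/e.
10! = 3628800, and 3628800/e ≈ 1334960.92, so !10 = 1334961.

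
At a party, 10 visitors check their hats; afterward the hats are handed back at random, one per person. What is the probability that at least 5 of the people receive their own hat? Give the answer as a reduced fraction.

Favorable outcomes: Σ_{i≥5} C(10,i)·!(10-i) = 252·44 + 210·9 + 120·2 + 45·1 + 10·0 + 1·1 = 13264.
Total outcomes: 10! = 3628800.
Probability = 13264/3628800 = 829/226800.

829/226800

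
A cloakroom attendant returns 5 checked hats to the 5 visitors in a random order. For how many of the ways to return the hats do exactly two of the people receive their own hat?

Choose which 2 of the 5 are fixed: C(5,2) = 10.
The remaining 3 must be deranged: !3 = 2.
Total: 10 × 2 = 20.

20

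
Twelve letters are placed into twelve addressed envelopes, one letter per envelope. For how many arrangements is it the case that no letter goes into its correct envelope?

Use !n = n·!(n-1) + (-1)^n.
!12 = 12·14684570 + 1 = 176214841

176214841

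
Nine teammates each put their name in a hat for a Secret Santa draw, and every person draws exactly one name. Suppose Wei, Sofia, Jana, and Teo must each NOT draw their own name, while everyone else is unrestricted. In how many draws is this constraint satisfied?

229080

Inclusion-exclusion on the 4 forbidden self-matches:
Σ_{j=0}^{4} (-1)^j C(4,j)(9-j)!
= C(4,0)·9! - C(4,1)·8! + C(4,2)·7! - C(4,3)·6! + C(4,4)·5!
= 362880 - 161280 + 30240 - 2880 + 120
= 229080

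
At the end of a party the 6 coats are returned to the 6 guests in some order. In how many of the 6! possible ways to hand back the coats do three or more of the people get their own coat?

56

# with exactly i fixed is C(6,i)·!(6-i); sum over i=3..6:
  i=3: C(6,3)·!3 = 20·2 = 40
  i=4: C(6,4)·!2 = 15·1 = 15
  i=5: C(6,5)·!1 = 6·0 = 0
  i=6: C(6,6)·!0 = 1·1 = 1
Total = 56.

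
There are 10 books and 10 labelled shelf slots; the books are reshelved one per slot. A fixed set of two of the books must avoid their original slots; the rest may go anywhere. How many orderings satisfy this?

2943360

Inclusion-exclusion on the 2 forbidden self-matches:
Σ_{j=0}^{2} (-1)^j C(2,j)(10-j)!
= C(2,0)·10! - C(2,1)·9! + C(2,2)·8!
= 3628800 - 725760 + 40320
= 2943360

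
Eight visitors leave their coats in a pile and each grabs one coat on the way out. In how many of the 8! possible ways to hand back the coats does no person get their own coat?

14833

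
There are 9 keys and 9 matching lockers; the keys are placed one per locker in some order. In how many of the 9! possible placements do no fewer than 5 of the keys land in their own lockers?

Sum C(9,i)·!(9-i) for i = 5..9:
  i=5: C(9,5)·!4 = 126·9 = 1134
  i=6: C(9,6)·!3 = 84·2 = 168
  i=7: C(9,7)·!2 = 36·1 = 36
  i=8: C(9,8)·!1 = 9·0 = 0
  i=9: C(9,9)·!0 = 1·1 = 1
Total = 1339.

1339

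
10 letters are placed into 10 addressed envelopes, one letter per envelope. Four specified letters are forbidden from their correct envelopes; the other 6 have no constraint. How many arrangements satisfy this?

2399760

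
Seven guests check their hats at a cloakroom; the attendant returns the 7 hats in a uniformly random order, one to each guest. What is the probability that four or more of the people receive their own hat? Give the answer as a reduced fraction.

23/1260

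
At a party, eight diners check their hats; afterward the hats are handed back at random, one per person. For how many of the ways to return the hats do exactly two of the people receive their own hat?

Choose which 2 of the 8 are fixed: C(8,2) = 28.
The other 6 form a derangement: !6 = 265.
Total: 28 × 265 = 7420.

7420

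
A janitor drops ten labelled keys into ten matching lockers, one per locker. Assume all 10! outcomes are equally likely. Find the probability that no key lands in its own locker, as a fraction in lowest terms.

16481/44800

Favorable outcomes: !10 = 1334961.
Total outcomes: 10! = 3628800.
Probability = 1334961/3628800 = 16481/44800.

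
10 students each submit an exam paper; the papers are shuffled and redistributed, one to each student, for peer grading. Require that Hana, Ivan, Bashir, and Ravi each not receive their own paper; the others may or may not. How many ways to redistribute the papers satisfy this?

Inclusion-exclusion on the 4 forbidden self-matches:
Σ_{j=0}^{4} (-1)^j C(4,j)(10-j)!
= C(4,0)·10! - C(4,1)·9! + C(4,2)·8! - C(4,3)·7! + C(4,4)·6!
= 3628800 - 1451520 + 241920 - 20160 + 720
= 2399760

2399760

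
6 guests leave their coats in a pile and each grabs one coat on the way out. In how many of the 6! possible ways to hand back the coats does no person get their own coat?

265

Use !n = n·!(n-1) + (-1)^n.
!6 = 6·44 + 1 = 265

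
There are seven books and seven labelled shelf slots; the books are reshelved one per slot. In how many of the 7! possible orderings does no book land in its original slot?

1854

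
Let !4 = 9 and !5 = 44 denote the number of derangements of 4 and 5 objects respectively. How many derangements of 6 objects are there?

265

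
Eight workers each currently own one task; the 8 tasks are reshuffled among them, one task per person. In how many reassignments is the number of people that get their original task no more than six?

40319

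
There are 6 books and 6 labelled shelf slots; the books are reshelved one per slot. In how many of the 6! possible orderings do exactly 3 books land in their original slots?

Pick the 3 fixed positions: C(6,3) = 20 ways.
The remaining 3 must be deranged: !3 = 2.
Total: 20 × 2 = 40.

40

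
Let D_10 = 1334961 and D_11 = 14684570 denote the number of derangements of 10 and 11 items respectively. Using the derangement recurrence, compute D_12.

D_12 = (12-1)·(D_11 + D_10) = 11·(14684570 + 1334961) = 11·16019531 = 176214841.

176214841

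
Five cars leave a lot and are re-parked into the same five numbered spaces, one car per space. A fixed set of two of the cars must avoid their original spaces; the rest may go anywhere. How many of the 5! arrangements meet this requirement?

Inclusion-exclusion on the 2 forbidden self-matches:
Σ_{j=0}^{2} (-1)^j C(2,j)(5-j)!
= C(2,0)·5! - C(2,1)·4! + C(2,2)·3!
= 120 - 48 + 6
= 78

78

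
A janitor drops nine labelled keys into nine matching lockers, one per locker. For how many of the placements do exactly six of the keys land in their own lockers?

168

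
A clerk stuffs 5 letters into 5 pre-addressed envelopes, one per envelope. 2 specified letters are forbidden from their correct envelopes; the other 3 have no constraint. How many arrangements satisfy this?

Let A_j be the event that the j-th constrained one is fixed. By inclusion-exclusion over the 2 events:
Σ_{j=0}^{2} (-1)^j C(2,j)(5-j)!
= C(2,0)·5! - C(2,1)·4! + C(2,2)·3!
= 120 - 48 + 6
= 78

78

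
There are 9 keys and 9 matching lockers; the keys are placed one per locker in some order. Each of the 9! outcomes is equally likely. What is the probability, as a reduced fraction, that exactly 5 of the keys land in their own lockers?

Favorable outcomes: C(9,5)·!4 = 126·9 = 1134.
Total outcomes: 9! = 362880.
Probability = 1134/362880 = 1/320.

1/320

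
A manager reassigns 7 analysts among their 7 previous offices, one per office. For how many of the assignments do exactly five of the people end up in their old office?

Choose which 5 of the 7 are fixed: C(7,5) = 21.
The other 2 form a derangement: !2 = 1.
Total: 21 × 1 = 21.

21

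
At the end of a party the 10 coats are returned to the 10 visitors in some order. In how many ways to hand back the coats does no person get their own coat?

1334961

By inclusion-exclusion, !10 = Σ (-1)^k · 10!/k! for k=0..10
= 10! - 10!/1! + 10!/2! - 10!/3! + 10!/4! - 10!/5! + 10!/6! - 10!/7! + 10!/8! - 10!/9! + 10!/10!
= 3628800 - 3628800 + 1814400 - 604800 + 151200 - 30240 + 5040 - 720 + 90 - 10 + 1
= 1334961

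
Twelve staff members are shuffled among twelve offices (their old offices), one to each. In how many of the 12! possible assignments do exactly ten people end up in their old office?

66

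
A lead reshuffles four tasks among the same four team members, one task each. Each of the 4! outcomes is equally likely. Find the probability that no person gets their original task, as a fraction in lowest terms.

3/8

Favorable outcomes: !4 = 9.
Total outcomes: 4! = 24.
Probability = 9/24 = 3/8.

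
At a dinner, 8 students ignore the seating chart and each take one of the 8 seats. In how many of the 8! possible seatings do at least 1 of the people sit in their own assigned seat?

25487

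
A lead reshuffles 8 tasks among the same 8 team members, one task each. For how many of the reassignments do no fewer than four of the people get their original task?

771

Sum C(8,i)·!(8-i) for i = 4..8:
  i=4: C(8,4)·!4 = 70·9 = 630
  i=5: C(8,5)·!3 = 56·2 = 112
  i=6: C(8,6)·!2 = 28·1 = 28
  i=7: C(8,7)·!1 = 8·0 = 0
  i=8: C(8,8)·!0 = 1·1 = 1
Total = 771.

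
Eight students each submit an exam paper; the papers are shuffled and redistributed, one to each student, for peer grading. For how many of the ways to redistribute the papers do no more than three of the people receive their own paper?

39549

# with exactly i fixed is C(8,i)·!(8-i); sum over i=0..3:
  i=0: C(8,0)·!8 = 1·14833 = 14833
  i=1: C(8,1)·!7 = 8·1854 = 14832
  i=2: C(8,2)·!6 = 28·265 = 7420
  i=3: C(8,3)·!5 = 56·44 = 2464
Total = 39549.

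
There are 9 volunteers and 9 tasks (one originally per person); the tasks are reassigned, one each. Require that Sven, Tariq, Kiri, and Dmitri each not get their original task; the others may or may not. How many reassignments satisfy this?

Inclusion-exclusion on the 4 forbidden self-matches:
Σ_{j=0}^{4} (-1)^j C(4,j)(9-j)!
= C(4,0)·9! - C(4,1)·8! + C(4,2)·7! - C(4,3)·6! + C(4,4)·5!
= 362880 - 161280 + 30240 - 2880 + 120
= 229080

229080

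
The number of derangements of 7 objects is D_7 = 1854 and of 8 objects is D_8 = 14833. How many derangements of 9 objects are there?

D_9 = (9-1)·(D_8 + D_7) = 8·(14833 + 1854) = 8·16687 = 133496.

133496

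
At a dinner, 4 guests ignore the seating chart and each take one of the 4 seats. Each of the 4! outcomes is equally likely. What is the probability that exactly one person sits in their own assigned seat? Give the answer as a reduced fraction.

1/3

Favorable outcomes: C(4,1)·!3 = 4·2 = 8.
Total outcomes: 4! = 24.
Probability = 8/24 = 1/3.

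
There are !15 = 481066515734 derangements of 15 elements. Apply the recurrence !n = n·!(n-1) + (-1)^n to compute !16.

!16 = 16·481066515734 + 1 = 7697064251745.

7697064251745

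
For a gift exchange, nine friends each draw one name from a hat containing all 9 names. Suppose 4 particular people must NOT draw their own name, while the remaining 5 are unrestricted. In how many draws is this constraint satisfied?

229080

Let A_j be the event that the j-th constrained one is fixed. By inclusion-exclusion over the 4 events:
Σ_{j=0}^{4} (-1)^j C(4,j)(9-j)!
= C(4,0)·9! - C(4,1)·8! + C(4,2)·7! - C(4,3)·6! + C(4,4)·5!
= 362880 - 161280 + 30240 - 2880 + 120
= 229080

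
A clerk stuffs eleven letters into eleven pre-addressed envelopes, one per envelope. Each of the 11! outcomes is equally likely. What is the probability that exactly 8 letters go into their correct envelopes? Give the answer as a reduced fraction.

Favorable outcomes: C(11,8)·!3 = 165·2 = 330.
Total outcomes: 11! = 39916800.
Probability = 330/39916800 = 1/120960.

1/120960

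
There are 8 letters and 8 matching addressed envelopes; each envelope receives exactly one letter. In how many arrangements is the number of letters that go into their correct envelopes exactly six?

28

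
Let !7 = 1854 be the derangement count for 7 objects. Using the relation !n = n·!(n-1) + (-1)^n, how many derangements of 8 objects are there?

14833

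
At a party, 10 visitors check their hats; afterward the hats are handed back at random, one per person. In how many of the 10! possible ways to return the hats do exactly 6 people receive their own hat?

1890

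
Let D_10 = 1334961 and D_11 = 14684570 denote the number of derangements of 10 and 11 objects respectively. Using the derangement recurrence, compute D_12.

176214841

D_12 = (12-1)·(D_11 + D_10) = 11·(14684570 + 1334961) = 11·16019531 = 176214841.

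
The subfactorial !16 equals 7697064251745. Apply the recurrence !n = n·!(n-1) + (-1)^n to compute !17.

130850092279664

!17 = 17·7697064251745 - 1 = 130850092279664.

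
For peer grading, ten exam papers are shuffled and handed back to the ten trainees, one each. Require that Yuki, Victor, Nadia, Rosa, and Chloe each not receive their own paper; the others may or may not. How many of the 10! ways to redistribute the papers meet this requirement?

2170680

Inclusion-exclusion on the 5 forbidden self-matches:
Σ_{j=0}^{5} (-1)^j C(5,j)(10-j)!
= C(5,0)·10! - C(5,1)·9! + C(5,2)·8! - C(5,3)·7! + C(5,4)·6! - C(5,5)·5!
= 3628800 - 1814400 + 403200 - 50400 + 3600 - 120
= 2170680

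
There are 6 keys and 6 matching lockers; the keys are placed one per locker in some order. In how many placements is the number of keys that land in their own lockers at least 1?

# with exactly i fixed is C(6,i)·!(6-i); sum over i=1..6:
  i=1: C(6,1)·!5 = 6·44 = 264
  i=2: C(6,2)·!4 = 15·9 = 135
  i=3: C(6,3)·!3 = 20·2 = 40
  i=4: C(6,4)·!2 = 15·1 = 15
  i=5: C(6,5)·!1 = 6·0 = 0
  i=6: C(6,6)·!0 = 1·1 = 1
Total = 455.

455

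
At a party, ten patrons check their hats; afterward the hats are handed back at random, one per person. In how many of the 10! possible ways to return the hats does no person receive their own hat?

1334961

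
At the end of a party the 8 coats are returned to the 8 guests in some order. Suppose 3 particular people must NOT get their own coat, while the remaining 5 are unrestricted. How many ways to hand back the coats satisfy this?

Inclusion-exclusion on the 3 forbidden self-matches:
Σ_{j=0}^{3} (-1)^j C(3,j)(8-j)!
= C(3,0)·8! - C(3,1)·7! + C(3,2)·6! - C(3,3)·5!
= 40320 - 15120 + 2160 - 120
= 27240

27240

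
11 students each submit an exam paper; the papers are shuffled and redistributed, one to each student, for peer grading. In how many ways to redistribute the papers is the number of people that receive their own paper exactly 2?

7342280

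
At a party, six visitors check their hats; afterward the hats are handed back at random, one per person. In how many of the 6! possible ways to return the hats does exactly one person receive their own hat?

264

Choose which one of the 6 is fixed: C(6,1) = 6.
The remaining 5 must be deranged: !5 = 44.
Total: 6 × 44 = 264.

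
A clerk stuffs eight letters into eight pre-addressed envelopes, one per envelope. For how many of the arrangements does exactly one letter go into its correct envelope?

Choose which one of the 8 is fixed: C(8,1) = 8.
The remaining 7 must be deranged: !7 = 1854.
Total: 8 × 1854 = 14832.

14832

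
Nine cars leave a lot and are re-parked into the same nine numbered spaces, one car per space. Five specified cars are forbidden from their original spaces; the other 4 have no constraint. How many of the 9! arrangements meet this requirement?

205056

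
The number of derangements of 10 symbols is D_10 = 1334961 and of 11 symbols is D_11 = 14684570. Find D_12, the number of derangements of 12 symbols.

176214841

D_12 = (12-1)·(D_11 + D_10) = 11·(14684570 + 1334961) = 11·16019531 = 176214841.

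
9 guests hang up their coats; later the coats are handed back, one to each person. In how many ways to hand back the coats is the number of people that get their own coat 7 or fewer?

362879

# with exactly i fixed is C(9,i)·!(9-i); sum over i=0..7:
  i=0: C(9,0)·!9 = 1·133496 = 133496
  i=1: C(9,1)·!8 = 9·14833 = 133497
  i=2: C(9,2)·!7 = 36·1854 = 66744
  i=3: C(9,3)·!6 = 84·265 = 22260
  i=4: C(9,4)·!5 = 126·44 = 5544
  i=5: C(9,5)·!4 = 126·9 = 1134
  i=6: C(9,6)·!3 = 84·2 = 168
  i=7: C(9,7)·!2 = 36·1 = 36
Total = 362879.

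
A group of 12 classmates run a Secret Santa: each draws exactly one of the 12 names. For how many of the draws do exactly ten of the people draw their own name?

66

Pick the 10 fixed positions: C(12,10) = 66 ways.
The remaining 2 must be deranged: !2 = 1.
Total: 66 × 1 = 66.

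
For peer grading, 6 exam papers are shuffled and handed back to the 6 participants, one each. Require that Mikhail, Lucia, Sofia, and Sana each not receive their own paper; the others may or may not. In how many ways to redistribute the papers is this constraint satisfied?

Let A_j be the event that the j-th constrained one is fixed. By inclusion-exclusion over the 4 events:
Σ_{j=0}^{4} (-1)^j C(4,j)(6-j)!
= C(4,0)·6! - C(4,1)·5! + C(4,2)·4! - C(4,3)·3! + C(4,4)·2!
= 720 - 480 + 144 - 24 + 2
= 362

362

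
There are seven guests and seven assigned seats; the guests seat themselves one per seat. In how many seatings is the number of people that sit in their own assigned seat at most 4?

Sum C(7,i)·!(7-i) for i = 0..4:
  i=0: C(7,0)·!7 = 1·1854 = 1854
  i=1: C(7,1)·!6 = 7·265 = 1855
  i=2: C(7,2)·!5 = 21·44 = 924
  i=3: C(7,3)·!4 = 35·9 = 315
  i=4: C(7,4)·!3 = 35·2 = 70
Total = 5018.

5018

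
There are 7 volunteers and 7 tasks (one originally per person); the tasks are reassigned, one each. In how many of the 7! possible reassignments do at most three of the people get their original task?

4948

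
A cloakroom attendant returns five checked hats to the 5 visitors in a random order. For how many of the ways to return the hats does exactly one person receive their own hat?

Choose which one of the 5 is fixed: C(5,1) = 5.
The other 4 form a derangement: !4 = 9.
Total: 5 × 9 = 45.

45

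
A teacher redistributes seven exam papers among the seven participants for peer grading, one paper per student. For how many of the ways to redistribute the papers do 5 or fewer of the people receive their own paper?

5039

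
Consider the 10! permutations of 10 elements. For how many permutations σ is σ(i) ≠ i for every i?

!10 = 10! · Σ_{k=0}^{10} (-1)^k/k!
= 10! - 10!/1! + 10!/2! - 10!/3! + 10!/4! - 10!/5! + 10!/6! - 10!/7! + 10!/8! - 10!/9! + 10!/10!
= 3628800 - 3628800 + 1814400 - 604800 + 151200 - 30240 + 5040 - 720 + 90 - 10 + 1
= 1334961

1334961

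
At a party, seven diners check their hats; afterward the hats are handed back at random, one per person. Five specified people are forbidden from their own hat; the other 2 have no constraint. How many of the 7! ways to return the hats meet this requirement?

2428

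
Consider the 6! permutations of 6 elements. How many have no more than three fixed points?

704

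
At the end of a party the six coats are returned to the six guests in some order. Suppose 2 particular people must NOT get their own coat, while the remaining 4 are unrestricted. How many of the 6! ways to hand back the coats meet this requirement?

504

Let A_j be the event that the j-th constrained one is fixed. By inclusion-exclusion over the 2 events:
Σ_{j=0}^{2} (-1)^j C(2,j)(6-j)!
= C(2,0)·6! - C(2,1)·5! + C(2,2)·4!
= 720 - 240 + 24
= 504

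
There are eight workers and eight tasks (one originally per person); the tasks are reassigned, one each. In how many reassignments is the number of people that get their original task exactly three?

2464

Choose which 3 of the 8 are fixed: C(8,3) = 56.
The other 5 form a derangement: !5 = 44.
Total: 56 × 44 = 2464.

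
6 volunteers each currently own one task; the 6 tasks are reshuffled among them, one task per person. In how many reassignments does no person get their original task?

Recurrence: !6 = 6·!5 + (-1)^6.
!6 = 6·44 + 1 = 265

265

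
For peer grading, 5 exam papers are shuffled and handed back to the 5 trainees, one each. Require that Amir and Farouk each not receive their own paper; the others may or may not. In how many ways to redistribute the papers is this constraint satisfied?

Let A_j be the event that the j-th constrained one is fixed. By inclusion-exclusion over the 2 events:
Σ_{j=0}^{2} (-1)^j C(2,j)(5-j)!
= C(2,0)·5! - C(2,1)·4! + C(2,2)·3!
= 120 - 48 + 6
= 78

78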